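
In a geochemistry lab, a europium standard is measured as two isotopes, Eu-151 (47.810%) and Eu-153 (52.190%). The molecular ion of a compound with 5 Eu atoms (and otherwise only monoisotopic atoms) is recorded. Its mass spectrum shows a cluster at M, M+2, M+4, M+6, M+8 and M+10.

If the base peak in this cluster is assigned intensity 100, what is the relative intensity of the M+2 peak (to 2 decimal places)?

41.96

(0.47810 + 0.52190)^5 gives M 0.0250, M+2 0.1363, M+4 0.2977, M+6 0.3249, M+8 0.1774, M+10 0.0387; the largest is M+6.
P(M+6) = C(5,3) × 0.47810^2 × 0.52190^3 = 10 × 0.22857961 × 0.14215492 = 0.324937 (base)
P(M+2) = C(5,1) × 0.47810^4 × 0.52190^1 = 5 × 0.05224864 × 0.5219 = 0.136343
Relative intensity = 0.136343 / 0.324937 × 100 = 41.96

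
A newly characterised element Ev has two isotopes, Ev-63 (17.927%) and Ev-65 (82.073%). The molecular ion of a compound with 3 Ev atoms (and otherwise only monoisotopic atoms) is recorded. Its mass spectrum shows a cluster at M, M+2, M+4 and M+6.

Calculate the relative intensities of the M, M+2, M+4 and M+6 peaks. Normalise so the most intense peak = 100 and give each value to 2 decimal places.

1.04 : 14.31 : 65.53 : 100.00

The 3 Ev atoms are independent, so intensities follow the terms of (0.17927 + 0.82073)^3.
P(M) = 0.17927^3 = 0.005761
P(M+2) = 3 × 0.17927^2 × 0.82073^1 = 0.079129
P(M+4) = 3 × 0.17927^1 × 0.82073^2 = 0.362268
P(M+6) = 0.82073^3 = 0.552842
The M+6 peak is largest (0.552842); scaling to 100 gives 1.04 : 14.31 : 65.53 : 100.00.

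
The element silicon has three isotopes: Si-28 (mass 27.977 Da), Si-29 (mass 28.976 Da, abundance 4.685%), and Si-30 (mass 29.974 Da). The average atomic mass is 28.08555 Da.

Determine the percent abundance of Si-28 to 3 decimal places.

Let x and y be the fractions of Si-28 and Si-30. Then x + y = 1 − 0.04685 = 0.95315 and 27.977x + 29.974y = 28.08555 − 0.04685×28.976 = 26.7280244.
Substituting: 27.977x + 29.974(0.95315 − x) = 26.7280244
(27.977 − 29.974)x = -1.8416937  ⇒  x = 0.92223, y = 0.03092
Si-28: 92.223%, Si-30: 3.092%.

92.223%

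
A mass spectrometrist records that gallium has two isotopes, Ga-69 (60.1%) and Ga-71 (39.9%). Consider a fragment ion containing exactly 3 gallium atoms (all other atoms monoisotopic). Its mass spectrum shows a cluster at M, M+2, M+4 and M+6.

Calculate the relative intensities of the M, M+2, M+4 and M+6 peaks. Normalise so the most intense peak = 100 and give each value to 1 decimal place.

Each Ga atom is independently Ga-69 (p = 0.601) or Ga-71 (q = 0.399); the cluster is the binomial expansion (p + q)^3.
P(M) = 0.601^3 = 0.217082
P(M+2) = 3 × 0.601^2 × 0.399^1 = 0.432358
P(M+4) = 3 × 0.601^1 × 0.399^2 = 0.287039
P(M+6) = 0.399^3 = 0.063521
The M+2 peak is largest (0.432358); scaling to 100 gives 50.2 : 100.0 : 66.4 : 14.7.

50.2 : 100.0 : 66.4 : 14.7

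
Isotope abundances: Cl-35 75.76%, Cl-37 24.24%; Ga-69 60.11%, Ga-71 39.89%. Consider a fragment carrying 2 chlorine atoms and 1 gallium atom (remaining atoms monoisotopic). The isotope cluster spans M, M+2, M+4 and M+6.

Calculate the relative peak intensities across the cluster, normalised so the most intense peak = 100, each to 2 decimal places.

Chlorine pattern (n=2): 0.57395776 : 0.36728448 : 0.05875776
Gallium pattern (n=1): 0.6011 : 0.3989
Convolve the two distributions (both contribute in 2-u steps):
  M: 0.57395776×0.6011 = 0.345006
  M+2: 0.57395776×0.3989 + 0.36728448×0.6011 = 0.449726
  M+4: 0.36728448×0.3989 + 0.05875776×0.6011 = 0.181829
  M+6: 0.05875776×0.3989 = 0.023438
Scale to base peak (0.449726) = 100: 76.71 : 100.00 : 40.43 : 5.21

76.71 : 100.00 : 40.43 : 5.21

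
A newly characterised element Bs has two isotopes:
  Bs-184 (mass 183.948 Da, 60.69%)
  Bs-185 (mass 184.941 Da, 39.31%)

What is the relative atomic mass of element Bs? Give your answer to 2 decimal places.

Average mass = Σ (abundance × isotope mass) = 0.6069 × 183.948 + 0.3931 × 184.941
= 111.6380 + 72.7003 = 184.3383 Da

184.34 Da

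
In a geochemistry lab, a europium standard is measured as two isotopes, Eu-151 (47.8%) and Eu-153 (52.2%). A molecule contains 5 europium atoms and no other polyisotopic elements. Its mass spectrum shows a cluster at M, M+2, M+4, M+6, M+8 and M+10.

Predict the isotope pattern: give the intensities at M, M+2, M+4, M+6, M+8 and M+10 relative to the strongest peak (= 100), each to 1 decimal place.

7.7 : 41.9 : 91.6 : 100.0 : 54.6 : 11.9

Expanding (0.478 + 0.522)^5:
P(M) = 0.478^5 = 0.024954
P(M+2) = 5 × 0.478^4 × 0.522^1 = 0.136255
P(M+4) = 10 × 0.478^3 × 0.522^2 = 0.297594
P(M+6) = 10 × 0.478^2 × 0.522^3 = 0.324988
P(M+8) = 5 × 0.478^1 × 0.522^4 = 0.177452
P(M+10) = 0.522^5 = 0.038757
The M+6 peak is largest (0.324988); scaling to 100 gives 7.7 : 41.9 : 91.6 : 100.0 : 54.6 : 11.9.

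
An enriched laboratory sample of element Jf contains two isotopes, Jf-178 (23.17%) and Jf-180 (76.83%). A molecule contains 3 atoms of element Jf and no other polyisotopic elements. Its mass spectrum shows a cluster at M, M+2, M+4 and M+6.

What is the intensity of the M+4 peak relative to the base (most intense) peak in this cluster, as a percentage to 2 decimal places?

90.47%

(0.2317 + 0.7683)^3 gives M 0.0124, M+2 0.1237, M+4 0.4103, M+6 0.4535; the largest is M+6.
P(M+6) = C(3,3) × 0.2317^0 × 0.7683^3 = 1 × 1.0000 × 0.45351588 = 0.453516 (base)
P(M+4) = C(3,2) × 0.2317^1 × 0.7683^2 = 3 × 0.2317 × 0.59028489 = 0.410307
Relative intensity = 0.410307 / 0.453516 × 100 = 90.47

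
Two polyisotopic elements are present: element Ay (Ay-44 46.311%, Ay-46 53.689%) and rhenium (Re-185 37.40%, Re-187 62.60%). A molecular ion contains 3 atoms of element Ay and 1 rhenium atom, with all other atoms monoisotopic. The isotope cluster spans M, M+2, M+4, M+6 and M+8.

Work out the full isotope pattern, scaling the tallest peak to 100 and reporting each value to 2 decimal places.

10.15 : 52.28 : 100.00 : 84.31 : 26.47

Element Ay pattern (n=3): 0.09932361 : 0.3454418 : 0.40047558 : 0.15475901
Rhenium pattern (n=1): 0.3740 : 0.6260
Convolve the two distributions (both contribute in 2-u steps):
  M: 0.09932361×0.3740 = 0.037147
  M+2: 0.09932361×0.6260 + 0.3454418×0.3740 = 0.191372
  M+4: 0.3454418×0.6260 + 0.40047558×0.3740 = 0.366024
  M+6: 0.40047558×0.6260 + 0.15475901×0.3740 = 0.308578
  M+8: 0.15475901×0.6260 = 0.096879
Scale to base peak (0.366024) = 100: 10.15 : 52.28 : 100.00 : 84.31 : 26.47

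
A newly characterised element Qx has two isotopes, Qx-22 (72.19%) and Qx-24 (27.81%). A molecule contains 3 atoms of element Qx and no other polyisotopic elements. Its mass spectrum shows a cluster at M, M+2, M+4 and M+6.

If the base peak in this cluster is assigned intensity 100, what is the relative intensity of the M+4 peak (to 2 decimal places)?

Term probabilities: M 0.3762, M+2 0.4348, M+4 0.1675, M+6 0.0215. Base peak = M+2.
P(M+2) = C(3,1) × 0.7219^2 × 0.2781^1 = 3 × 0.52113961 × 0.2781 = 0.434787 (base)
P(M+4) = C(3,2) × 0.7219^1 × 0.2781^2 = 3 × 0.7219 × 0.07733961 = 0.167494
Relative intensity = 0.167494 / 0.434787 × 100 = 38.52

38.52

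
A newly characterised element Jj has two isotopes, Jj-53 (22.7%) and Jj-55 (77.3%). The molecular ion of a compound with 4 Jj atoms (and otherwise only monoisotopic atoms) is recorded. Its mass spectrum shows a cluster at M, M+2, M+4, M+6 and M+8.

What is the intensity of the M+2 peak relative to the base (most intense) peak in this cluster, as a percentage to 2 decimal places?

8.62%

(0.227 + 0.773)^4 gives M 0.0027, M+2 0.0362, M+4 0.1847, M+6 0.4194, M+8 0.3570; the largest is M+6.
P(M+6) = C(4,3) × 0.227^1 × 0.773^3 = 4 × 0.2270 × 0.46188992 = 0.419396 (base)
P(M+2) = C(4,1) × 0.227^3 × 0.773^1 = 4 × 0.01169708 × 0.7730 = 0.036167
Relative intensity = 0.036167 / 0.419396 × 100 = 8.62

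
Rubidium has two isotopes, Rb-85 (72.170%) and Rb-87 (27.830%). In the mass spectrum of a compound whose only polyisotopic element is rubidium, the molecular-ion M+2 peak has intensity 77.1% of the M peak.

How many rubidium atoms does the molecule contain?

For n independent Rb atoms, I(M+2)/I(M) = n · (abundance Rb-87) / (abundance Rb-85) = n · 0.27830/0.72170.
n = 0.771 × 0.72170/0.27830 = 2.00 ≈ 2

2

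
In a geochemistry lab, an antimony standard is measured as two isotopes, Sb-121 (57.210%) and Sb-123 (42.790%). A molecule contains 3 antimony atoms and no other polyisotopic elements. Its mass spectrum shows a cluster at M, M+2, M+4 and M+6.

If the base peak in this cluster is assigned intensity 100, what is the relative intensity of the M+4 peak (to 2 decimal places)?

Term probabilities: M 0.1872, M+2 0.4202, M+4 0.3143, M+6 0.0783. Base peak = M+2.
P(M+2) = C(3,1) × 0.57210^2 × 0.42790^1 = 3 × 0.32729841 × 0.4279 = 0.420153 (base)
P(M+4) = C(3,2) × 0.57210^1 × 0.42790^2 = 3 × 0.5721 × 0.18309841 = 0.314252
Relative intensity = 0.314252 / 0.420153 × 100 = 74.79

74.79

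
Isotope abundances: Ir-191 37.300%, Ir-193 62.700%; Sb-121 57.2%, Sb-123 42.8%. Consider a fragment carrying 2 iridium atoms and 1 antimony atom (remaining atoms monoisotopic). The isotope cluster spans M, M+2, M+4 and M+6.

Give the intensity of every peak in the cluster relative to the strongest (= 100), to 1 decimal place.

18.7 : 77.0 : 100.0 : 39.6

Iridium pattern (n=2): 0.139129 : 0.467742 : 0.393129
Antimony pattern (n=1): 0.5720 : 0.4280
Convolve the two distributions (both contribute in 2-u steps):
  M: 0.139129×0.5720 = 0.079582
  M+2: 0.139129×0.4280 + 0.467742×0.5720 = 0.327096
  M+4: 0.467742×0.4280 + 0.393129×0.5720 = 0.425063
  M+6: 0.393129×0.4280 = 0.168259
Scale to base peak (0.425063) = 100: 18.7 : 77.0 : 100.0 : 39.6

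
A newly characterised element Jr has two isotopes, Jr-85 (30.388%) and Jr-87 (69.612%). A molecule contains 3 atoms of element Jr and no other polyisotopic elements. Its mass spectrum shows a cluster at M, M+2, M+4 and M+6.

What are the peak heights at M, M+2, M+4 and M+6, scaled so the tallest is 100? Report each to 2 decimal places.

6.35 : 43.65 : 100.00 : 76.36

Each Jr atom is independently Jr-85 (p = 0.30388) or Jr-87 (q = 0.69612); the cluster is the binomial expansion (p + q)^3.
P(M) = 0.30388^3 = 0.028061
P(M+2) = 3 × 0.30388^2 × 0.69612^1 = 0.192846
P(M+4) = 3 × 0.30388^1 × 0.69612^2 = 0.441765
P(M+6) = 0.69612^3 = 0.337328
The M+4 peak is largest (0.441765); scaling to 100 gives 6.35 : 43.65 : 100.00 : 76.36.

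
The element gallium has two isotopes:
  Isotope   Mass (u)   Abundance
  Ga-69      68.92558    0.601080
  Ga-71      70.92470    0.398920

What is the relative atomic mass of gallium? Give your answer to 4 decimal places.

69.7231 u

The abundance-weighted mean is 0.601080 × 68.92558 + 0.398920 × 70.92470
= 41.429788 + 28.293281 = 69.723069 u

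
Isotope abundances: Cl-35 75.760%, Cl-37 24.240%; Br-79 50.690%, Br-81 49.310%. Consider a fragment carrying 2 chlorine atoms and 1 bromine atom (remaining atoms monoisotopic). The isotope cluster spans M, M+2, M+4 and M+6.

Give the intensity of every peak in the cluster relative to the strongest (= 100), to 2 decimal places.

Chlorine pattern (n=2): 0.57395776 : 0.36728448 : 0.05875776
Bromine pattern (n=1): 0.5069 : 0.4931
Convolve the two distributions (both contribute in 2-u steps):
  M: 0.57395776×0.5069 = 0.290939
  M+2: 0.57395776×0.4931 + 0.36728448×0.5069 = 0.469195
  M+4: 0.36728448×0.4931 + 0.05875776×0.5069 = 0.210892
  M+6: 0.05875776×0.4931 = 0.028973
Scale to base peak (0.469195) = 100: 62.01 : 100.00 : 44.95 : 6.18

62.01 : 100.00 : 44.95 : 6.18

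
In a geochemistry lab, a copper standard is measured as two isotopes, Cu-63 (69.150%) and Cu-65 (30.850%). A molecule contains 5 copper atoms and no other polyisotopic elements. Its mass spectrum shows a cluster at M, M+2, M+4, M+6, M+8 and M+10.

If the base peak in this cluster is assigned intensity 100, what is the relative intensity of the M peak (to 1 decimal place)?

Binomial terms of (0.69150 + 0.30850)^5: M 0.1581, M+2 0.3527, M+4 0.3147, M+6 0.1404, M+8 0.0313, M+10 0.0028 → M+2 is the base peak.
P(M+2) = C(5,1) × 0.69150^4 × 0.30850^1 = 5 × 0.2286487 × 0.3085 = 0.352691 (base)
P(M) = C(5,0) × 0.69150^5 × 0.30850^0 = 1 × 0.15811058 × 1.0000 = 0.158111
Relative intensity = 0.158111 / 0.352691 × 100 = 44.8

44.8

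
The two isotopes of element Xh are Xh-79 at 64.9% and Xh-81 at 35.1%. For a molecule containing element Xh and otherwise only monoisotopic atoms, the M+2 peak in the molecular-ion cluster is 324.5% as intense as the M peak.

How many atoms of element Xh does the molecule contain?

The M+2/M ratio from n Xh atoms is n · q/p = n · 0.351/0.649.
n = 3.245 × 0.649/0.351 = 6.00 ≈ 6

6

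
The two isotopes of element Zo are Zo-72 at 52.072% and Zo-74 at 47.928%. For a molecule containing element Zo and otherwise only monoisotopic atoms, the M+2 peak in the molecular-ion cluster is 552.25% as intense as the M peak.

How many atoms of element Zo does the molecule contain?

The M+2/M ratio from n Zo atoms is n · q/p = n · 0.47928/0.52072.
n = 5.5225 × 0.52072/0.47928 = 6.00 ≈ 6

6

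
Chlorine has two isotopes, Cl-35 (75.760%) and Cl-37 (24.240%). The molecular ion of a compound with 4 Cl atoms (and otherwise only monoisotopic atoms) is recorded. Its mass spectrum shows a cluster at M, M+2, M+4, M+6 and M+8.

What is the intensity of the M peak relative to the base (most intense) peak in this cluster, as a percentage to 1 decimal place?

78.1%

Term probabilities: M 0.3294, M+2 0.4216, M+4 0.2023, M+6 0.0432, M+8 0.0035. Base peak = M+2.
P(M+2) = C(4,1) × 0.75760^3 × 0.24240^1 = 4 × 0.4348304 × 0.2424 = 0.421612 (base)
P(M) = C(4,0) × 0.75760^4 × 0.24240^0 = 1 × 0.32942751 × 1.0000 = 0.329428
Relative intensity = 0.329428 / 0.421612 × 100 = 78.1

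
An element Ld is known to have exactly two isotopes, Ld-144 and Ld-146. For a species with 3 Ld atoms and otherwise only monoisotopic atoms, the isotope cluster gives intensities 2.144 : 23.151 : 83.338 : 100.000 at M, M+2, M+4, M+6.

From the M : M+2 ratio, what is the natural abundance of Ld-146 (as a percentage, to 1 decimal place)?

Write p for the Ld-144 fraction. I(M+2)/I(M) = [C(3,1)·p^2·(1−p)] / p^3 = 3·(1−p)/p = 23.151/2.144 = 10.7980
(1−p)/p = 10.7980/3 = 3.5993  ⇒  p = 1/(1 + 3.5993) = 0.2174
Ld-144: 21.7%, Ld-146: 78.3%.

78.3%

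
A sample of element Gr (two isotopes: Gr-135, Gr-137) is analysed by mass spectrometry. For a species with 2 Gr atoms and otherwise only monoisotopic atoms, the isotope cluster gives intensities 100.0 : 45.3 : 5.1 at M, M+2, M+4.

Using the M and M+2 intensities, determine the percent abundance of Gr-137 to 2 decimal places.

Let p = fractional abundance of Gr-135. I(M+2)/I(M) = [C(2,1)·p^1·(1−p)] / p^2 = 2·(1−p)/p = 45.3/100.0 = 0.4530
(1−p)/p = 0.4530/2 = 0.2265  ⇒  p = 1/(1 + 0.2265) = 0.8153
Gr-135: 81.53%, Gr-137: 18.47%.

18.47%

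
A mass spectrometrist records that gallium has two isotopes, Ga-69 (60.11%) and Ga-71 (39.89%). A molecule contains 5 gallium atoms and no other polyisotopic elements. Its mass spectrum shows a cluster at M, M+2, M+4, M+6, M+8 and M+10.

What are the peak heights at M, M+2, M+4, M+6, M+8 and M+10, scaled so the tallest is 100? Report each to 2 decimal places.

Each Ga atom is independently Ga-69 (p = 0.6011) or Ga-71 (q = 0.3989); the cluster is the binomial expansion (p + q)^5.
P(M) = 0.6011^5 = 0.078475
P(M+2) = 5 × 0.6011^4 × 0.3989^1 = 0.260388
P(M+4) = 10 × 0.6011^3 × 0.3989^2 = 0.345596
P(M+6) = 10 × 0.6011^2 × 0.3989^3 = 0.229343
P(M+8) = 5 × 0.6011^1 × 0.3989^4 = 0.076098
P(M+10) = 0.3989^5 = 0.010100
The M+4 peak is largest (0.345596); scaling to 100 gives 22.71 : 75.34 : 100.00 : 66.36 : 22.02 : 2.92.

22.71 : 75.34 : 100.00 : 66.36 : 22.02 : 2.92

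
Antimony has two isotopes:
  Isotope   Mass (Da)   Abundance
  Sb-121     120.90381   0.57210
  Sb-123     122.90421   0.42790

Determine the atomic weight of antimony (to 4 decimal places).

121.7598 Da

Ar = Σ fᵢ·mᵢ = 0.57210 × 120.90381 + 0.42790 × 122.90421
= 69.169070 + 52.590711 = 121.759781 Da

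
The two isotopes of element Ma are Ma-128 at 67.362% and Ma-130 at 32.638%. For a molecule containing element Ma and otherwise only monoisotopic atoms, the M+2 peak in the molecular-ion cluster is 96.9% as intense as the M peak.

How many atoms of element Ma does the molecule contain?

2

With n Ma atoms, P(M+2)/P(M) = C(n,1)·p^(n−1)q / p^n = n·q/p = n · 0.32638/0.67362.
n = 0.969 × 0.67362/0.32638 = 2.00 ≈ 2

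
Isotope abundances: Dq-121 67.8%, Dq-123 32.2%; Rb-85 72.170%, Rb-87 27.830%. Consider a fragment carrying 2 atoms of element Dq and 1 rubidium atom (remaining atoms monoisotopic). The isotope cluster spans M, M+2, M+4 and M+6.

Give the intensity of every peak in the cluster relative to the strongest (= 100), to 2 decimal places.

Element Dq pattern (n=2): 0.459684 : 0.436632 : 0.103684
Rubidium pattern (n=1): 0.7217 : 0.2783
Convolve the two distributions (both contribute in 2-u steps):
  M: 0.459684×0.7217 = 0.331754
  M+2: 0.459684×0.2783 + 0.436632×0.7217 = 0.443047
  M+4: 0.436632×0.2783 + 0.103684×0.7217 = 0.196343
  M+6: 0.103684×0.2783 = 0.028855
Scale to base peak (0.443047) = 100: 74.88 : 100.00 : 44.32 : 6.51

74.88 : 100.00 : 44.32 : 6.51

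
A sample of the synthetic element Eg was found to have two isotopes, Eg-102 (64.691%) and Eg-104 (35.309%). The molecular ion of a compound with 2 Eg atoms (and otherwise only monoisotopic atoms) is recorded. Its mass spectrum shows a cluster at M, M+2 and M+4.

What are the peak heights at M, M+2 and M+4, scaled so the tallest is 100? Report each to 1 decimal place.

Expanding (0.64691 + 0.35309)^2:
P(M) = 0.64691^2 = 0.418493
P(M+2) = 2 × 0.64691^1 × 0.35309^1 = 0.456835
P(M+4) = 0.35309^2 = 0.124673
The M+2 peak is largest (0.456835); scaling to 100 gives 91.6 : 100.0 : 27.3.

91.6 : 100.0 : 27.3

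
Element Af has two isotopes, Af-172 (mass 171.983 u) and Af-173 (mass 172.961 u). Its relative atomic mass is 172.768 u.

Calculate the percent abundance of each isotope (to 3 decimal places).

Af-172: 19.734%, Af-173: 80.266%

With x = fraction of Af-172 (so Af-173 is 1 − x):
171.983·x + 172.961·(1 − x) = 172.768
(171.983 − 172.961)·x = 172.768 − 172.961
x = -0.193 / -0.978 = 0.19734 → 19.734% Af-172, 80.266% Af-173.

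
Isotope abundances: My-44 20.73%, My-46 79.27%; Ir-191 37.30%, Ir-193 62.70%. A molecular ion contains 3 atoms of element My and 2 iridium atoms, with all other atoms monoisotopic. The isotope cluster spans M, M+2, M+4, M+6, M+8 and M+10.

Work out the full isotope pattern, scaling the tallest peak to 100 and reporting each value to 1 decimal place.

Element My pattern (n=3): 0.00890836 : 0.10219478 : 0.39078535 : 0.49811151
Iridium pattern (n=2): 0.139129 : 0.467742 : 0.393129
Convolve the two distributions (both contribute in 2-u steps):
  M: 0.00890836×0.139129 = 0.001239
  M+2: 0.00890836×0.467742 + 0.10219478×0.139129 = 0.018385
  M+4: 0.00890836×0.393129 + 0.10219478×0.467742 + 0.39078535×0.139129 = 0.105673
  M+6: 0.10219478×0.393129 + 0.39078535×0.467742 + 0.49811151×0.139129 = 0.292264
  M+8: 0.39078535×0.393129 + 0.49811151×0.467742 = 0.386617
  M+10: 0.49811151×0.393129 = 0.195822
Scale to base peak (0.386617) = 100: 0.3 : 4.8 : 27.3 : 75.6 : 100.0 : 50.7

0.3 : 4.8 : 27.3 : 75.6 : 100.0 : 50.7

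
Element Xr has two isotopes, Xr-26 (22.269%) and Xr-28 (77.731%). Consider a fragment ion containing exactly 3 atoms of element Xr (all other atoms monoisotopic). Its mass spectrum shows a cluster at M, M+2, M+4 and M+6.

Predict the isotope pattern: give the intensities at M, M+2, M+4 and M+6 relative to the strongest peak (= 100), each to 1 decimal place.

2.4 : 24.6 : 85.9 : 100.0

Expanding (0.22269 + 0.77731)^3:
P(M) = 0.22269^3 = 0.011043
P(M+2) = 3 × 0.22269^2 × 0.77731^1 = 0.115642
P(M+4) = 3 × 0.22269^1 × 0.77731^2 = 0.403655
P(M+6) = 0.77731^3 = 0.469659
The M+6 peak is largest (0.469659); scaling to 100 gives 2.4 : 24.6 : 85.9 : 100.0.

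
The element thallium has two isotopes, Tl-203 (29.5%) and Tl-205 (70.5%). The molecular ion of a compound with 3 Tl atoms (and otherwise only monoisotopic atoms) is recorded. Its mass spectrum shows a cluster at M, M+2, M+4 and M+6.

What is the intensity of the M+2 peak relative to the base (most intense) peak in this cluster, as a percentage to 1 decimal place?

41.8%

(0.295 + 0.705)^3 gives M 0.0257, M+2 0.1841, M+4 0.4399, M+6 0.3504; the largest is M+4.
P(M+4) = C(3,2) × 0.295^1 × 0.705^2 = 3 × 0.2950 × 0.497025 = 0.439867 (base)
P(M+2) = C(3,1) × 0.295^2 × 0.705^1 = 3 × 0.087025 × 0.7050 = 0.184058
Relative intensity = 0.184058 / 0.439867 × 100 = 41.8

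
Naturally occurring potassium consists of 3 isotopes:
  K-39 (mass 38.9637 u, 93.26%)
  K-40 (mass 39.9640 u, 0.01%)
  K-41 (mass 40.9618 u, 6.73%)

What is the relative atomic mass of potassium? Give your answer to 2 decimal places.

The abundance-weighted mean is 0.9326 × 38.9637 + 0.0001 × 39.9640 + 0.0673 × 40.9618
= 36.33755 + 0.00400 + 2.75673 = 39.09828 u

39.10 u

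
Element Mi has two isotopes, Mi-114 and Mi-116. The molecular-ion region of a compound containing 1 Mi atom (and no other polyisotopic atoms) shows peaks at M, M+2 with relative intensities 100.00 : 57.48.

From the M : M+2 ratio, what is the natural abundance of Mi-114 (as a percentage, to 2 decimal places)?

If p is the fraction of Mi that is Mi-114, then I(M+2)/I(M) = [C(1,1)·p^0·(1−p)] / p^1 = 1·(1−p)/p = 57.48/100.00 = 0.5748
(1−p)/p = 0.5748/1 = 0.5748  ⇒  p = 1/(1 + 0.5748) = 0.6350
Mi-114: 63.50%, Mi-116: 36.50%.

63.50%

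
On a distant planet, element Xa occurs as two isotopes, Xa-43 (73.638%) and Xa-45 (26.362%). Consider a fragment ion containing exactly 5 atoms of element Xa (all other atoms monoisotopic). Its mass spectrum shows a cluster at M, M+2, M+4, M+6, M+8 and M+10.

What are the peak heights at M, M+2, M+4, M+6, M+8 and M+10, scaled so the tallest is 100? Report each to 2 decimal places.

Each Xa atom is independently Xa-43 (p = 0.73638) or Xa-45 (q = 0.26362); the cluster is the binomial expansion (p + q)^5.
P(M) = 0.73638^5 = 0.216526
P(M+2) = 5 × 0.73638^4 × 0.26362^1 = 0.387575
P(M+4) = 10 × 0.73638^3 × 0.26362^2 = 0.277500
P(M+6) = 10 × 0.73638^2 × 0.26362^3 = 0.099343
P(M+8) = 5 × 0.73638^1 × 0.26362^4 = 0.017782
P(M+10) = 0.26362^5 = 0.001273
The M+2 peak is largest (0.387575); scaling to 100 gives 55.87 : 100.00 : 71.60 : 25.63 : 4.59 : 0.33.

55.87 : 100.00 : 71.60 : 25.63 : 4.59 : 0.33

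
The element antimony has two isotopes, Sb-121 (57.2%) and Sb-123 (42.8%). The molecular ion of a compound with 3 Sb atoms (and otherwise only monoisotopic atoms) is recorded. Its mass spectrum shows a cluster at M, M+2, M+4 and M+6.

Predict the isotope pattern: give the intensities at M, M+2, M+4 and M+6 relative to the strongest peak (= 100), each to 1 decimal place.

44.5 : 100.0 : 74.8 : 18.7

Expanding (0.572 + 0.428)^3:
P(M) = 0.572^3 = 0.187149
P(M+2) = 3 × 0.572^2 × 0.428^1 = 0.420104
P(M+4) = 3 × 0.572^1 × 0.428^2 = 0.314344
P(M+6) = 0.428^3 = 0.078403
The M+2 peak is largest (0.420104); scaling to 100 gives 44.5 : 100.0 : 74.8 : 18.7.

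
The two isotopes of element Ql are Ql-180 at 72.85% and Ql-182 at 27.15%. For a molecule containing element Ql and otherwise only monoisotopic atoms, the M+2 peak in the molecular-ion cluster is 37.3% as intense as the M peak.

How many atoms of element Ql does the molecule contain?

1

The M+2/M ratio from n Ql atoms is n · q/p = n · 0.2715/0.7285.
n = 0.373 × 0.7285/0.2715 = 1.00 ≈ 1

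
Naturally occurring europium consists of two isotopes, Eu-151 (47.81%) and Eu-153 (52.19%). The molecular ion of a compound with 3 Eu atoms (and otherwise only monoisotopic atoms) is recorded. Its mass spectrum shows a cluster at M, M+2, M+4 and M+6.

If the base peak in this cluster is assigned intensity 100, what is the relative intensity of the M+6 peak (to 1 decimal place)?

36.4

(0.4781 + 0.5219)^3 gives M 0.1093, M+2 0.3579, M+4 0.3907, M+6 0.1422; the largest is M+4.
P(M+4) = C(3,2) × 0.4781^1 × 0.5219^2 = 3 × 0.4781 × 0.27237961 = 0.390674 (base)
P(M+6) = C(3,3) × 0.4781^0 × 0.5219^3 = 1 × 1.0000 × 0.14215492 = 0.142155
Relative intensity = 0.142155 / 0.390674 × 100 = 36.4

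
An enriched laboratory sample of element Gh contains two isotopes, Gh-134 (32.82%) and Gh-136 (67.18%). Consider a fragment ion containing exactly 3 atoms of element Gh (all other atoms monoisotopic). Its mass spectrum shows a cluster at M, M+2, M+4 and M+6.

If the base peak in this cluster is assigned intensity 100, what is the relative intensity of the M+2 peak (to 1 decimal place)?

Binomial terms of (0.3282 + 0.6718)^3: M 0.0354, M+2 0.2171, M+4 0.4444, M+6 0.3032 → M+4 is the base peak.
P(M+4) = C(3,2) × 0.3282^1 × 0.6718^2 = 3 × 0.3282 × 0.45131524 = 0.444365 (base)
P(M+2) = C(3,1) × 0.3282^2 × 0.6718^1 = 3 × 0.10771524 × 0.6718 = 0.217089
Relative intensity = 0.217089 / 0.444365 × 100 = 48.9

48.9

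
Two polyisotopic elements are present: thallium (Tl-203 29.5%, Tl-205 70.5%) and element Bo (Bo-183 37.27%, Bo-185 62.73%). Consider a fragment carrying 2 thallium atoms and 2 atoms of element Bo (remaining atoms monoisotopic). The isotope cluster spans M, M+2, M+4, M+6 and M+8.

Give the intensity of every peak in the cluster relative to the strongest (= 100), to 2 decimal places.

Thallium pattern (n=2): 0.087025 : 0.41595 : 0.497025
Element Bo pattern (n=2): 0.13890529 : 0.46758942 : 0.39350529
Convolve the two distributions (both contribute in 2-u steps):
  M: 0.087025×0.13890529 = 0.012088
  M+2: 0.087025×0.46758942 + 0.41595×0.13890529 = 0.098470
  M+4: 0.087025×0.39350529 + 0.41595×0.46758942 + 0.497025×0.13890529 = 0.297778
  M+6: 0.41595×0.39350529 + 0.497025×0.46758942 = 0.396082
  M+8: 0.497025×0.39350529 = 0.195582
Scale to base peak (0.396082) = 100: 3.05 : 24.86 : 75.18 : 100.00 : 49.38

3.05 : 24.86 : 75.18 : 100.00 : 49.38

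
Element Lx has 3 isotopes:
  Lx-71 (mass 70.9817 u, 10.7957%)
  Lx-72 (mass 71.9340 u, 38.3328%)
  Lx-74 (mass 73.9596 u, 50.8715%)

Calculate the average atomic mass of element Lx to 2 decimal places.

Ar = Σ fᵢ·mᵢ = 0.107957 × 70.9817 + 0.383328 × 71.9340 + 0.508715 × 73.9596
= 7.66297 + 27.57432 + 37.62436 = 72.86165 u

72.86 u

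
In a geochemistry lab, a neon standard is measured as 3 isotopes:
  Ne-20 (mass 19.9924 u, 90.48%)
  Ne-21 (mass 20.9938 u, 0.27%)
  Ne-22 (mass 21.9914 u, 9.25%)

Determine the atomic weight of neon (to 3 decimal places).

20.180 u

The abundance-weighted mean is 0.9048 × 19.9924 + 0.0027 × 20.9938 + 0.0925 × 21.9914
= 18.08912 + 0.05668 + 2.03420 = 20.18000 u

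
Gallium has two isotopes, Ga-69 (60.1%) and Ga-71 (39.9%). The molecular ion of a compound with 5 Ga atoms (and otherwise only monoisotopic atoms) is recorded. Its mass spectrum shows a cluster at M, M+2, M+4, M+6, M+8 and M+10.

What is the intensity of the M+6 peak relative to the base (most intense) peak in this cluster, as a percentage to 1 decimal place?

66.4%

(0.601 + 0.399)^5 gives M 0.0784, M+2 0.2603, M+4 0.3456, M+6 0.2294, M+8 0.0762, M+10 0.0101; the largest is M+4.
P(M+4) = C(5,2) × 0.601^3 × 0.399^2 = 10 × 0.2170818 × 0.159201 = 0.345596 (base)
P(M+6) = C(5,3) × 0.601^2 × 0.399^3 = 10 × 0.361201 × 0.0635212 = 0.229439
Relative intensity = 0.229439 / 0.345596 × 100 = 66.4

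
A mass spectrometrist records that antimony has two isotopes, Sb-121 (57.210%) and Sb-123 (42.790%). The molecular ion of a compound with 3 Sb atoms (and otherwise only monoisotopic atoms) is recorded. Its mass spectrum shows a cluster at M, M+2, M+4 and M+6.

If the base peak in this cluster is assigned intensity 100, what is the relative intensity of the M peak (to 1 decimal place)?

Term probabilities: M 0.1872, M+2 0.4202, M+4 0.3143, M+6 0.0783. Base peak = M+2.
P(M+2) = C(3,1) × 0.57210^2 × 0.42790^1 = 3 × 0.32729841 × 0.4279 = 0.420153 (base)
P(M) = C(3,0) × 0.57210^3 × 0.42790^0 = 1 × 0.18724742 × 1.0000 = 0.187247
Relative intensity = 0.187247 / 0.420153 × 100 = 44.6

44.6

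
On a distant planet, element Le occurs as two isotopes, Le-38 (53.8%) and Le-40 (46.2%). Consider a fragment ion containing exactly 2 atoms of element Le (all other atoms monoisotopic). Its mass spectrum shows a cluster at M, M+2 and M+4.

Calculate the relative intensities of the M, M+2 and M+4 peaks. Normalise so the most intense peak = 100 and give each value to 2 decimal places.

Expanding (0.538 + 0.462)^2:
P(M) = 0.538^2 = 0.289444
P(M+2) = 2 × 0.538^1 × 0.462^1 = 0.497112
P(M+4) = 0.462^2 = 0.213444
The M+2 peak is largest (0.497112); scaling to 100 gives 58.23 : 100.00 : 42.94.

58.23 : 100.00 : 42.94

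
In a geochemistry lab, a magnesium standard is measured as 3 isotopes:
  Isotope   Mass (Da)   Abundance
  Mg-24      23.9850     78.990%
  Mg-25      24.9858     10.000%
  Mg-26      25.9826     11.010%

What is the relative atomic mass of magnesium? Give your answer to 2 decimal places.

24.31 Da

Weight each isotope mass by its fractional abundance: 0.78990 × 23.9850 + 0.10000 × 24.9858 + 0.11010 × 25.9826
= 18.94575 + 2.49858 + 2.86068 = 24.30501 Da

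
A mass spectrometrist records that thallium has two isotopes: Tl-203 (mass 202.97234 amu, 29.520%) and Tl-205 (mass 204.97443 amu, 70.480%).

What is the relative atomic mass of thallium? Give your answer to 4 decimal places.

204.3834 amu

The abundance-weighted mean is 0.29520 × 202.97234 + 0.70480 × 204.97443
= 59.917435 + 144.465978 = 204.383413 amu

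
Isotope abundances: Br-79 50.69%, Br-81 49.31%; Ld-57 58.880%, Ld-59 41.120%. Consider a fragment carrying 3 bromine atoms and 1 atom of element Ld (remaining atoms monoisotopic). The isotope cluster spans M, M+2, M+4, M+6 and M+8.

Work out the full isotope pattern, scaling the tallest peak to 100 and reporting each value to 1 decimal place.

Bromine pattern (n=3): 0.13024674 : 0.3801026 : 0.36975457 : 0.11989609
Element Ld pattern (n=1): 0.5888 : 0.4112
Convolve the two distributions (both contribute in 2-u steps):
  M: 0.13024674×0.5888 = 0.076689
  M+2: 0.13024674×0.4112 + 0.3801026×0.5888 = 0.277362
  M+4: 0.3801026×0.4112 + 0.36975457×0.5888 = 0.374010
  M+6: 0.36975457×0.4112 + 0.11989609×0.5888 = 0.222638
  M+8: 0.11989609×0.4112 = 0.049301
Scale to base peak (0.374010) = 100: 20.5 : 74.2 : 100.0 : 59.5 : 13.2

20.5 : 74.2 : 100.0 : 59.5 : 13.2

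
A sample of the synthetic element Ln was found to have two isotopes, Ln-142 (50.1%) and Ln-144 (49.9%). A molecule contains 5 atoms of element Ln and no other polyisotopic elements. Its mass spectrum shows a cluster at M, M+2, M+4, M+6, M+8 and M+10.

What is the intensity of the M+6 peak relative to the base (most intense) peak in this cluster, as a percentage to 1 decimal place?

99.6%

(0.501 + 0.499)^5 gives M 0.0316, M+2 0.1572, M+4 0.3131, M+6 0.3119, M+8 0.1553, M+10 0.0309; the largest is M+4.
P(M+4) = C(5,2) × 0.501^3 × 0.499^2 = 10 × 0.1257515 × 0.249001 = 0.313122 (base)
P(M+6) = C(5,3) × 0.501^2 × 0.499^3 = 10 × 0.251001 × 0.1242515 = 0.311873
Relative intensity = 0.311873 / 0.313122 × 100 = 99.6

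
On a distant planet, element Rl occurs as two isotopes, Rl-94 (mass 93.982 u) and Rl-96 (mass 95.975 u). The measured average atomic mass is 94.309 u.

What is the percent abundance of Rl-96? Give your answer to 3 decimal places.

Writing the weighted mean with unknown fraction x of Rl-94:
93.982·x + 95.975·(1 − x) = 94.309
(93.982 − 95.975)·x = 94.309 − 95.975
x = -1.666 / -1.993 = 0.83593 → 83.593% Rl-94, 16.407% Rl-96.

16.407%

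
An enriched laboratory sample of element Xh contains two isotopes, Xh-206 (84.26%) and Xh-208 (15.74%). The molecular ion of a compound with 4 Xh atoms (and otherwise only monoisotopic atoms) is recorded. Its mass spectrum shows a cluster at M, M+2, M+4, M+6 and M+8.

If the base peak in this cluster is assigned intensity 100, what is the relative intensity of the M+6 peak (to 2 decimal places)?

2.61

Binomial terms of (0.8426 + 0.1574)^4: M 0.5041, M+2 0.3766, M+4 0.1055, M+6 0.0131, M+8 0.0006 → M is the base peak.
P(M) = C(4,0) × 0.8426^4 × 0.1574^0 = 1 × 0.50406416 × 1.0000 = 0.504064 (base)
P(M+6) = C(4,3) × 0.8426^1 × 0.1574^3 = 4 × 0.8426 × 0.00389955 = 0.013143
Relative intensity = 0.013143 / 0.504064 × 100 = 2.61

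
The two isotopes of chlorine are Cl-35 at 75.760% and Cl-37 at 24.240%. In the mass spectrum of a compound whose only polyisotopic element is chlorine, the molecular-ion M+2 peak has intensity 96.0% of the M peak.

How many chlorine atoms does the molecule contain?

3

With n Cl atoms, P(M+2)/P(M) = C(n,1)·p^(n−1)q / p^n = n·q/p = n · 0.24240/0.75760.
n = 0.960 × 0.75760/0.24240 = 3.00 ≈ 3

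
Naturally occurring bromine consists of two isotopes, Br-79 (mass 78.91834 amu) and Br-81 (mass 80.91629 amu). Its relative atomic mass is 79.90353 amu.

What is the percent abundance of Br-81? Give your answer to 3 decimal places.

With x = fraction of Br-79 (so Br-81 is 1 − x):
78.91834·x + 80.91629·(1 − x) = 79.90353
(78.91834 − 80.91629)·x = 79.90353 − 80.91629
x = -1.01276 / -1.99795 = 0.50690 → 50.690% Br-79, 49.310% Br-81.

49.310%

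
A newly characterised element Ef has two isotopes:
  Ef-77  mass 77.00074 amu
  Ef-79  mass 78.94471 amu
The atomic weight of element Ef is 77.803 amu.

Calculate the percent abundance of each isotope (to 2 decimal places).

Let x be the fractional abundance of Ef-77; then Ef-79 has abundance 1 − x.
77.00074·x + 78.94471·(1 − x) = 77.803
(77.00074 − 78.94471)·x = 77.803 − 78.94471
x = -1.14171 / -1.94397 = 0.58731 → 58.73% Ef-77, 41.27% Ef-79.

Ef-77: 58.73%, Ef-79: 41.27%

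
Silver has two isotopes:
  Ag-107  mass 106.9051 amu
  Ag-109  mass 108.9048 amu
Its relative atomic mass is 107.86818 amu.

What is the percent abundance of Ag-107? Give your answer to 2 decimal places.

Writing the weighted mean with unknown fraction x of Ag-107:
106.9051·x + 108.9048·(1 − x) = 107.86818
(106.9051 − 108.9048)·x = 107.86818 − 108.9048
x = -1.03662 / -1.9997 = 0.51839 → 51.84% Ag-107, 48.16% Ag-109.

51.84%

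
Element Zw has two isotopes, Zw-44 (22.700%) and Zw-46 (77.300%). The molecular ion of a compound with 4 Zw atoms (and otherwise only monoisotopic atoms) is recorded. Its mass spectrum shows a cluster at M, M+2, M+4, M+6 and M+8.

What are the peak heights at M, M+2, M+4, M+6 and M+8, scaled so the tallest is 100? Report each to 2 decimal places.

Expanding (0.22700 + 0.77300)^4:
P(M) = 0.22700^4 = 0.002655
P(M+2) = 4 × 0.22700^3 × 0.77300^1 = 0.036167
P(M+4) = 6 × 0.22700^2 × 0.77300^2 = 0.184740
P(M+6) = 4 × 0.22700^1 × 0.77300^3 = 0.419396
P(M+8) = 0.77300^4 = 0.357041
The M+6 peak is largest (0.419396); scaling to 100 gives 0.63 : 8.62 : 44.05 : 100.00 : 85.13.

0.63 : 8.62 : 44.05 : 100.00 : 85.13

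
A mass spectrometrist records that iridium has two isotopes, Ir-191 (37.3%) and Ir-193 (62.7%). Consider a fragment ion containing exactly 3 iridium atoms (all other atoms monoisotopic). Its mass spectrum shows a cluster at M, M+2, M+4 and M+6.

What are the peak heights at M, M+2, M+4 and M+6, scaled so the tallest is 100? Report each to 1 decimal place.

11.8 : 59.5 : 100.0 : 56.0

Each Ir atom is independently Ir-191 (p = 0.373) or Ir-193 (q = 0.627); the cluster is the binomial expansion (p + q)^3.
P(M) = 0.373^3 = 0.051895
P(M+2) = 3 × 0.373^2 × 0.627^1 = 0.261702
P(M+4) = 3 × 0.373^1 × 0.627^2 = 0.439911
P(M+6) = 0.627^3 = 0.246492
The M+4 peak is largest (0.439911); scaling to 100 gives 11.8 : 59.5 : 100.0 : 56.0.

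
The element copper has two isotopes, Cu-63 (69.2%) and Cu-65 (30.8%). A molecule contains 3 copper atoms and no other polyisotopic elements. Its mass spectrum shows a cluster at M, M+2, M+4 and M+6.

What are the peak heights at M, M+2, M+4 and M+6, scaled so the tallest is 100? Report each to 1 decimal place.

Each Cu atom is independently Cu-63 (p = 0.692) or Cu-65 (q = 0.308); the cluster is the binomial expansion (p + q)^3.
P(M) = 0.692^3 = 0.331374
P(M+2) = 3 × 0.692^2 × 0.308^1 = 0.442470
P(M+4) = 3 × 0.692^1 × 0.308^2 = 0.196938
P(M+6) = 0.308^3 = 0.029218
The M+2 peak is largest (0.442470); scaling to 100 gives 74.9 : 100.0 : 44.5 : 6.6.

74.9 : 100.0 : 44.5 : 6.6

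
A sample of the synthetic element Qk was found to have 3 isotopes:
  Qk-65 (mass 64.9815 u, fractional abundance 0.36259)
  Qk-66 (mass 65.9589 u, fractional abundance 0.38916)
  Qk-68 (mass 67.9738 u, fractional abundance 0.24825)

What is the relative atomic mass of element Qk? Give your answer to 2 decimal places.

66.10 u

The abundance-weighted mean is 0.36259 × 64.9815 + 0.38916 × 65.9589 + 0.24825 × 67.9738
= 23.56164 + 25.66857 + 16.87450 = 66.10471 u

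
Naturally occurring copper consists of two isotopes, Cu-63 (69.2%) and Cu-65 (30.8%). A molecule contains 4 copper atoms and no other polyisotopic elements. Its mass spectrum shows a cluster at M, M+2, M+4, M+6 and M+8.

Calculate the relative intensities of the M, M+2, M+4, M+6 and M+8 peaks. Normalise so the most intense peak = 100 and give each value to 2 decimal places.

56.17 : 100.00 : 66.76 : 19.81 : 2.20

The 4 Cu atoms are independent, so intensities follow the terms of (0.692 + 0.308)^4.
P(M) = 0.692^4 = 0.229311
P(M+2) = 4 × 0.692^3 × 0.308^1 = 0.408253
P(M+4) = 6 × 0.692^2 × 0.308^2 = 0.272562
P(M+6) = 4 × 0.692^1 × 0.308^3 = 0.080876
P(M+8) = 0.308^4 = 0.008999
The M+2 peak is largest (0.408253); scaling to 100 gives 56.17 : 100.00 : 66.76 : 19.81 : 2.20.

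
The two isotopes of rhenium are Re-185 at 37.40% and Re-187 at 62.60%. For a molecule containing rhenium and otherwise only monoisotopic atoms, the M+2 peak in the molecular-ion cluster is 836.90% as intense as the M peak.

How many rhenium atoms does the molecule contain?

5

With n Re atoms, P(M+2)/P(M) = C(n,1)·p^(n−1)q / p^n = n·q/p = n · 0.6260/0.3740.
n = 8.3690 × 0.3740/0.6260 = 5.00 ≈ 5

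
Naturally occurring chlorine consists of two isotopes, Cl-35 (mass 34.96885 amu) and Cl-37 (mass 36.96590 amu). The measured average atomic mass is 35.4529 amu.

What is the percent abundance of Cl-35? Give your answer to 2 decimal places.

75.76%

Let x be the fractional abundance of Cl-35; then Cl-37 has abundance 1 − x.
34.96885·x + 36.96590·(1 − x) = 35.4529
(34.96885 − 36.96590)·x = 35.4529 − 36.96590
x = -1.51300 / -1.99705 = 0.75762 → 75.76% Cl-35, 24.24% Cl-37.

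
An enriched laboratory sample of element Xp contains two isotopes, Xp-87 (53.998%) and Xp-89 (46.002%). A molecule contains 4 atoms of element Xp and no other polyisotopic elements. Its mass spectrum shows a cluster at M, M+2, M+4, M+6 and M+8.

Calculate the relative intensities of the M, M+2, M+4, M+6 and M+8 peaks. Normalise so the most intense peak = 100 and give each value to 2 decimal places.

Each Xp atom is independently Xp-87 (p = 0.53998) or Xp-89 (q = 0.46002); the cluster is the binomial expansion (p + q)^4.
P(M) = 0.53998^4 = 0.085018
P(M+2) = 4 × 0.53998^3 × 0.46002^1 = 0.289714
P(M+4) = 6 × 0.53998^2 × 0.46002^2 = 0.370220
P(M+6) = 4 × 0.53998^1 × 0.46002^3 = 0.210265
P(M+8) = 0.46002^4 = 0.044782
The M+4 peak is largest (0.370220); scaling to 100 gives 22.96 : 78.25 : 100.00 : 56.79 : 12.10.

22.96 : 78.25 : 100.00 : 56.79 : 12.10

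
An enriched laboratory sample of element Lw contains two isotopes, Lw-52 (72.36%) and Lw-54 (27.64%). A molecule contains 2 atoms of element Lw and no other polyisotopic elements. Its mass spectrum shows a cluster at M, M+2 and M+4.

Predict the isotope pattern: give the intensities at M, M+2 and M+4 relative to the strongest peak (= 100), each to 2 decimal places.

100.00 : 76.40 : 14.59

Expanding (0.7236 + 0.2764)^2:
P(M) = 0.7236^2 = 0.523597
P(M+2) = 2 × 0.7236^1 × 0.2764^1 = 0.400006
P(M+4) = 0.2764^2 = 0.076397
The M peak is largest (0.523597); scaling to 100 gives 100.00 : 76.40 : 14.59.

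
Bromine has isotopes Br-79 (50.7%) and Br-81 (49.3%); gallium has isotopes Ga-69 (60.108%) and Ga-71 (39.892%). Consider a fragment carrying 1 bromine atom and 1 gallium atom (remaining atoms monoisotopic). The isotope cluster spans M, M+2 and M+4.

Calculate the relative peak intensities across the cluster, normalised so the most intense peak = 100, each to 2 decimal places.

61.12 : 100.00 : 39.45

Bromine pattern (n=1): 0.5070 : 0.4930
Gallium pattern (n=1): 0.60108 : 0.39892
Convolve the two distributions (both contribute in 2-u steps):
  M: 0.5070×0.60108 = 0.304748
  M+2: 0.5070×0.39892 + 0.4930×0.60108 = 0.498585
  M+4: 0.4930×0.39892 = 0.196668
Scale to base peak (0.498585) = 100: 61.12 : 100.00 : 39.45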